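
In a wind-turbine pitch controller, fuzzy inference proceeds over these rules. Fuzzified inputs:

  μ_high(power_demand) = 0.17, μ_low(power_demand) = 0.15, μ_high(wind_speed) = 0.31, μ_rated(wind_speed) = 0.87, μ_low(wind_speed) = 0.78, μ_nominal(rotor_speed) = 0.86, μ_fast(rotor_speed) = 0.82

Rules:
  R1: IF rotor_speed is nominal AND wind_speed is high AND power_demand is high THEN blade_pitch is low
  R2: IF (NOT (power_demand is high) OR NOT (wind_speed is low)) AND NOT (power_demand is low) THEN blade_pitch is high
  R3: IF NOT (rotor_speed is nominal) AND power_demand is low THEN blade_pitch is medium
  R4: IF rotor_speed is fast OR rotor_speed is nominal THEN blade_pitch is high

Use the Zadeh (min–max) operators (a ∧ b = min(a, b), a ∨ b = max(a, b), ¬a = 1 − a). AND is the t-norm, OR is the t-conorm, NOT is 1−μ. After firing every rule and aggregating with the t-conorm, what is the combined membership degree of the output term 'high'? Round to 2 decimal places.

0.86

R1: nominal=0.86, high=0.31, high=0.17; AND[min(a, b)] → w = 0.17
R2: (¬high=1−0.17=0.83 OR ¬low=1−0.78=0.22) = 0.83; AND[min(a, b)] with ¬low=1−0.15=0.85 → w = 0.83
R3: ¬nominal=1−0.86=0.14, low=0.15; AND[min(a, b)] → w = 0.14
R4: fast=0.82, nominal=0.86; OR[max(a, b)] → w = 0.86
Rules with consequent 'high': {R2, R4} → strengths 0.83, 0.86
Aggregate via t-conorm [max(a, b)]: 0.86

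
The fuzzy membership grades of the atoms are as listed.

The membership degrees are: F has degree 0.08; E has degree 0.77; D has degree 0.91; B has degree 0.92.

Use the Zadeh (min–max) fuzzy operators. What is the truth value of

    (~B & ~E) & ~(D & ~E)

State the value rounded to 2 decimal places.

~B = 1 − 0.92 = 0.08
~E = 1 − 0.77 = 0.23
~B & ~E = min(a, b) on (0.08, 0.23) = 0.08
~E = 1 − 0.77 = 0.23
D & ~E = min(a, b) on (0.91, 0.23) = 0.23
~(D & ~E) = 1 − 0.23 = 0.77
(~B & ~E) & ~(D & ~E) = min(a, b) on (0.08, 0.77) = 0.08

0.08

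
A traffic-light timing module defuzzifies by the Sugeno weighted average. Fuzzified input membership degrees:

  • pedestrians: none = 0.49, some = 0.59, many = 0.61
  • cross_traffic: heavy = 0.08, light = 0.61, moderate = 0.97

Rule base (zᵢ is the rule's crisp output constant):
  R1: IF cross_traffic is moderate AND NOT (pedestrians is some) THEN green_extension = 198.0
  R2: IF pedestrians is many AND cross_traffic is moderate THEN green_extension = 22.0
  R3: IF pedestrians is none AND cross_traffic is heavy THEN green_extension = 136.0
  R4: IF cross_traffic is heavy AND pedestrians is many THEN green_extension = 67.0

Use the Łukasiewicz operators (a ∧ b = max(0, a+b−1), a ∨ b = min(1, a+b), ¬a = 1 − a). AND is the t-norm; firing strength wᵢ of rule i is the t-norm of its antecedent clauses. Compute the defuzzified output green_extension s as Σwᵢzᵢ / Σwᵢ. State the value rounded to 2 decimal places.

91.67

R1 (z=198.0): moderate=0.97, ¬some=1−0.59=0.41; AND[max(0, a+b−1)] → w = 0.38
R2 (z=22.0): many=0.61, moderate=0.97; AND[max(0, a+b−1)] → w = 0.58
R3 (z=136.0): none=0.49, heavy=0.08; AND[max(0, a+b−1)] → w = 0.00
R4 (z=67.0): heavy=0.08, many=0.61; AND[max(0, a+b−1)] → w = 0.00
Weighted average = (0.38·198.0 + 0.58·22.0 + 0.00·136.0 + 0.00·67.0) / (0.38 + 0.58 + 0.00 + 0.00)
  = 88.0000 / 0.9600 = 91.67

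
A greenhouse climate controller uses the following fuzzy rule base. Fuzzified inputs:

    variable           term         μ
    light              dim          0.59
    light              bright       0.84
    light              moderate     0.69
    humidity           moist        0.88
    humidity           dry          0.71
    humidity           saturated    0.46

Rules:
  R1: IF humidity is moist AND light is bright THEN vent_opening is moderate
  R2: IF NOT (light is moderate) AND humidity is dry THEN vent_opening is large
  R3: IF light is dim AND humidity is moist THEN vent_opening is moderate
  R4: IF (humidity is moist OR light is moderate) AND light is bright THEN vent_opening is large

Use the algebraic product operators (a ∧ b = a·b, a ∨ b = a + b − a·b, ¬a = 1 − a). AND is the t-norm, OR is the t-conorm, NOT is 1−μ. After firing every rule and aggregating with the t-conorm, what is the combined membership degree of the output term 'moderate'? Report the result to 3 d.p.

0.875

R1: moist=0.88, bright=0.84; AND[a·b] → w = 0.7392
R2: ¬moderate=1−0.69=0.31, dry=0.71; AND[a·b] → w = 0.2201
R3: dim=0.59, moist=0.88; AND[a·b] → w = 0.5192
R4: (moist=0.88 OR moderate=0.69) = 0.9628; AND[a·b] with bright=0.84 → w = 0.8088
Rules with consequent 'moderate': {R1, R3} → strengths 0.7392, 0.5192
Aggregate via t-conorm [a + b − a·b]: 0.8746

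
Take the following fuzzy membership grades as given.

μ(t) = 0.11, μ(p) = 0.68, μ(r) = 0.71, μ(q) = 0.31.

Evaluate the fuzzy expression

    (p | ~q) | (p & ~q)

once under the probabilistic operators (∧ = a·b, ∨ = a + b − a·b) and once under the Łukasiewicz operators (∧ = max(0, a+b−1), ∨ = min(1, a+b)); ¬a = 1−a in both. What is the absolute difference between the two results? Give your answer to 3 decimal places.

Under probabilistic:
  ~q = 1 − 0.3100 = 0.6900
  p | ~q = a + b − a·b on (0.6800, 0.6900) = 0.9008
  ~q = 1 − 0.3100 = 0.6900
  p & ~q = a·b on (0.6800, 0.6900) = 0.4692
  (p | ~q) | (p & ~q) = a + b − a·b on (0.9008, 0.4692) = 0.9473
  → value = 0.9473
Under Łukasiewicz:
  ~q = 1 − 0.31 = 0.69
  p | ~q = min(1, a+b) on (0.68, 0.69) = 1.00
  ~q = 1 − 0.31 = 0.69
  p & ~q = max(0, a+b−1) on (0.68, 0.69) = 0.37
  (p | ~q) | (p & ~q) = min(1, a+b) on (1.00, 0.37) = 1.00
  → value = 1.0000
|0.9473 − 1.0000| = 0.053

0.053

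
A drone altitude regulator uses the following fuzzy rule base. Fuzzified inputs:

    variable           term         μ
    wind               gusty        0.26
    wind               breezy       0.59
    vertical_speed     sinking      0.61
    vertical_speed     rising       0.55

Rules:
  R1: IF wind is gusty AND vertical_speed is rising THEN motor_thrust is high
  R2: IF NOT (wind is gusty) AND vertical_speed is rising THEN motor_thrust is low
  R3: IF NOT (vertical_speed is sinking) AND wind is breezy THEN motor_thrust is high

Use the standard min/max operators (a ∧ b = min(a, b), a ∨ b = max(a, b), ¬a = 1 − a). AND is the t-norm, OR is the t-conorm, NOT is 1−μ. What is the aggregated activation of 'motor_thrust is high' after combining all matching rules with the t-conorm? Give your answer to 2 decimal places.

R1: gusty=0.26, rising=0.55; AND[min(a, b)] → w = 0.26
R2: ¬gusty=1−0.26=0.74, rising=0.55; AND[min(a, b)] → w = 0.55
R3: ¬sinking=1−0.61=0.39, breezy=0.59; AND[min(a, b)] → w = 0.39
Rules with consequent 'high': {R1, R3} → strengths 0.26, 0.39
Aggregate via t-conorm [max(a, b)]: 0.39

0.39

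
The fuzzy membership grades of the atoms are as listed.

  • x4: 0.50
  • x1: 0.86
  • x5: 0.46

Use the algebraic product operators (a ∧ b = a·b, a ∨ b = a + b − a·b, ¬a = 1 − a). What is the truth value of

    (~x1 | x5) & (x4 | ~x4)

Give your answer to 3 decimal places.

0.402

~x1 = 1 − 0.8600 = 0.1400
~x1 | x5 = a + b − a·b on (0.1400, 0.4600) = 0.5356
~x4 = 1 − 0.5000 = 0.5000
x4 | ~x4 = a + b − a·b on (0.5000, 0.5000) = 0.7500
(~x1 | x5) & (x4 | ~x4) = a·b on (0.5356, 0.7500) = 0.4017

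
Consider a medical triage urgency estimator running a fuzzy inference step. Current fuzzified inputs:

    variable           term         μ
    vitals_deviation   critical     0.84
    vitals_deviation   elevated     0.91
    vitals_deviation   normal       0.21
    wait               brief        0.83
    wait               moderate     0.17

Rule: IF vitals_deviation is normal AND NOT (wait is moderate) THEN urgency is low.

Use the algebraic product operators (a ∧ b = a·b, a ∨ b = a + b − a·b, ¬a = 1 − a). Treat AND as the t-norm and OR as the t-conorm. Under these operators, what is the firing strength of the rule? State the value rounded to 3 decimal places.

0.174

firing strength: normal=0.21, ¬moderate=1−0.17=0.83; AND[a·b] → w = 0.1743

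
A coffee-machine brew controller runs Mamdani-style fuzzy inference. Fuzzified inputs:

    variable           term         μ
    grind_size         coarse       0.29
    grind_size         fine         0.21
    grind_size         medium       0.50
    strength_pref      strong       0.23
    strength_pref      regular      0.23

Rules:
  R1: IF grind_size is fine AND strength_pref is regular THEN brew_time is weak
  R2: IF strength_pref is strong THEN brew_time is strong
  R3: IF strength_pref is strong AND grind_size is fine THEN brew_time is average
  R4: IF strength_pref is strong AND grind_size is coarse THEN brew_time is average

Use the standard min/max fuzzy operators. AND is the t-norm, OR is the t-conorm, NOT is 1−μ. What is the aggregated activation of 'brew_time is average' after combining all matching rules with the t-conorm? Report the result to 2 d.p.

R1: fine=0.21, regular=0.23; AND[min(a, b)] → w = 0.21
R2: strong=0.23 → w = 0.23
R3: strong=0.23, fine=0.21; AND[min(a, b)] → w = 0.21
R4: strong=0.23, coarse=0.29; AND[min(a, b)] → w = 0.23
Rules with consequent 'average': {R3, R4} → strengths 0.21, 0.23
Aggregate via t-conorm [max(a, b)]: 0.23

0.23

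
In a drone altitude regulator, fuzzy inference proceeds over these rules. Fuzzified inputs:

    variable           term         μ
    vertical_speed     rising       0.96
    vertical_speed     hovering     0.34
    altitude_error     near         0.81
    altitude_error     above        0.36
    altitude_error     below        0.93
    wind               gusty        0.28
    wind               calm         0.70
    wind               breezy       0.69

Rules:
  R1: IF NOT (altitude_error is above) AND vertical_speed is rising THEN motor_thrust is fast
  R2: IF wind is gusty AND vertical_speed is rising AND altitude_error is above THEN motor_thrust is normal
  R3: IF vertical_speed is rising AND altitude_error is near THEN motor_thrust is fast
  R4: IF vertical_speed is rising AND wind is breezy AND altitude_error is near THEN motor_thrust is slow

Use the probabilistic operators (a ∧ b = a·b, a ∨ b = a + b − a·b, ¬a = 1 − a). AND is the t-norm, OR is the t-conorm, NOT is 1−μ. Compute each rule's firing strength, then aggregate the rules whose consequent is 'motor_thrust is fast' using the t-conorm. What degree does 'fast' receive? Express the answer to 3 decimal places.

R1: ¬above=1−0.36=0.64, rising=0.96; AND[a·b] → w = 0.6144
R2: gusty=0.28, rising=0.96, above=0.36; AND[a·b] → w = 0.0968
R3: rising=0.96, near=0.81; AND[a·b] → w = 0.7776
R4: rising=0.96, breezy=0.69, near=0.81; AND[a·b] → w = 0.5365
Rules with consequent 'fast': {R1, R3} → strengths 0.6144, 0.7776
Aggregate via t-conorm [a + b − a·b]: 0.9142

0.914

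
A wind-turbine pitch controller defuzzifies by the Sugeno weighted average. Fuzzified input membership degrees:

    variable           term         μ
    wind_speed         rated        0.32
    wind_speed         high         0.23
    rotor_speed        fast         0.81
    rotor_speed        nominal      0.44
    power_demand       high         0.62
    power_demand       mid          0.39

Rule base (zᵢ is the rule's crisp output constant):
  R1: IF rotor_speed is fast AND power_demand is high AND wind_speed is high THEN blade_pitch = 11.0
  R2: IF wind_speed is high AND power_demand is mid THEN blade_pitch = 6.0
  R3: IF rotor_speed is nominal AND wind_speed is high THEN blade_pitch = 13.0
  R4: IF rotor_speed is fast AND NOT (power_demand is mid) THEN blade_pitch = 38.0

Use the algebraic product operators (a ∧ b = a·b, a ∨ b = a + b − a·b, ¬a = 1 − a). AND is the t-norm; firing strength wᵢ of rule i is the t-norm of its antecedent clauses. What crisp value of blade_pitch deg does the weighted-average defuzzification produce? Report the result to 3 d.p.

R1 (z=11.0): fast=0.81, high=0.62, high=0.23; AND[a·b] → w = 0.1155
R2 (z=6.0): high=0.23, mid=0.39; AND[a·b] → w = 0.0897
R3 (z=13.0): nominal=0.44, high=0.23; AND[a·b] → w = 0.1012
R4 (z=38.0): fast=0.81, ¬mid=1−0.39=0.61; AND[a·b] → w = 0.4941
Weighted average = (0.1155·11.0 + 0.0897·6.0 + 0.1012·13.0 + 0.4941·38.0) / (0.1155 + 0.0897 + 0.1012 + 0.4941)
  = 21.9002 / 0.8005 = 27.358

27.358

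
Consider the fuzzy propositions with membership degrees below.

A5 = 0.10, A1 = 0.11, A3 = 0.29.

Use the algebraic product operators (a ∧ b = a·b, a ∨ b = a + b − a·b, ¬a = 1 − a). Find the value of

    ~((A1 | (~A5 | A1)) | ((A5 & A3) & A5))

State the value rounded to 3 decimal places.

~A5 = 1 − 0.1000 = 0.9000
~A5 | A1 = a + b − a·b on (0.9000, 0.1100) = 0.9110
A1 | (~A5 | A1) = a + b − a·b on (0.1100, 0.9110) = 0.9208
A5 & A3 = a·b on (0.1000, 0.2900) = 0.0290
(A5 & A3) & A5 = a·b on (0.0290, 0.1000) = 0.0029
(A1 | (~A5 | A1)) | ((A5 & A3) & A5) = a + b − a·b on (0.9208, 0.0029) = 0.9210
~((A1 | (~A5 | A1)) | ((A5 & A3) & A5)) = 1 − 0.9210 = 0.0790

0.079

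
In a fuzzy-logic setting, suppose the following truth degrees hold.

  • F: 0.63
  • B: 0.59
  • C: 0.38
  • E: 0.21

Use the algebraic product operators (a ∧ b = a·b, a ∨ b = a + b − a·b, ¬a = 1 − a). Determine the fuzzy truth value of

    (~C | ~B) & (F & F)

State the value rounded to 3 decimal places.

0.308

~C = 1 − 0.3800 = 0.6200
~B = 1 − 0.5900 = 0.4100
~C | ~B = a + b − a·b on (0.6200, 0.4100) = 0.7758
F & F = a·b on (0.6300, 0.6300) = 0.3969
(~C | ~B) & (F & F) = a·b on (0.7758, 0.3969) = 0.3079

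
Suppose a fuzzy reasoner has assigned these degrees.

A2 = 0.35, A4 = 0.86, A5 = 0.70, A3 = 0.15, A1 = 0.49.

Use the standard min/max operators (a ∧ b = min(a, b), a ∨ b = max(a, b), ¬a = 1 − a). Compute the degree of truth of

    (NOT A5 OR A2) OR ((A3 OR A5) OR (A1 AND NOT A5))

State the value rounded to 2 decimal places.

0.70

NOT A5 = 1 − 0.70 = 0.30
NOT A5 OR A2 = max(a, b) on (0.30, 0.35) = 0.35
A3 OR A5 = max(a, b) on (0.15, 0.70) = 0.70
NOT A5 = 1 − 0.70 = 0.30
A1 AND NOT A5 = min(a, b) on (0.49, 0.30) = 0.30
(A3 OR A5) OR (A1 AND NOT A5) = max(a, b) on (0.70, 0.30) = 0.70
(NOT A5 OR A2) OR ((A3 OR A5) OR (A1 AND NOT A5)) = max(a, b) on (0.35, 0.70) = 0.70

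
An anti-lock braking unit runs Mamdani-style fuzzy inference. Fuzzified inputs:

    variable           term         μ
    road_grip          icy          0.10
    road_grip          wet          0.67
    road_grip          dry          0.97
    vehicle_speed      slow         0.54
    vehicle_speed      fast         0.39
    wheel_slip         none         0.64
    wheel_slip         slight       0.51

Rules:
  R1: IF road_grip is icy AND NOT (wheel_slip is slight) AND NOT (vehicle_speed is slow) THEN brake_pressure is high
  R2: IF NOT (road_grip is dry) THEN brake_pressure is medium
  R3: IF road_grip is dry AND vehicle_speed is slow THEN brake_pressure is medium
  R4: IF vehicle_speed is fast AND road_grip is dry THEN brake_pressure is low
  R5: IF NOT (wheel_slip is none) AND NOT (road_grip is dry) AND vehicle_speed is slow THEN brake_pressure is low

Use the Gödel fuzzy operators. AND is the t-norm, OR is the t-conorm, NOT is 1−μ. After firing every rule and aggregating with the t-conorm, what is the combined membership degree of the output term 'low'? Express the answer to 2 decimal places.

R1: icy=0.10, ¬slight=1−0.51=0.49, ¬slow=1−0.54=0.46; AND[min(a, b)] → w = 0.10
R2: ¬dry=1−0.97=0.03 → w = 0.03
R3: dry=0.97, slow=0.54; AND[min(a, b)] → w = 0.54
R4: fast=0.39, dry=0.97; AND[min(a, b)] → w = 0.39
R5: ¬none=1−0.64=0.36, ¬dry=1−0.97=0.03, slow=0.54; AND[min(a, b)] → w = 0.03
Rules with consequent 'low': {R4, R5} → strengths 0.39, 0.03
Aggregate via t-conorm [max(a, b)]: 0.39

0.39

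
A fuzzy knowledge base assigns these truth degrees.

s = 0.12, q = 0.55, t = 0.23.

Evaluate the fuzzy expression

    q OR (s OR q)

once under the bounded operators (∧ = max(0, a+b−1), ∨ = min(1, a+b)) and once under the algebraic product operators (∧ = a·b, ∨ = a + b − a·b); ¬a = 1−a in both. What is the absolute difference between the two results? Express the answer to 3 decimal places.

Under bounded:
  s OR q = min(1, a+b) on (0.12, 0.55) = 0.67
  q OR (s OR q) = min(1, a+b) on (0.55, 0.67) = 1.00
  → value = 1.0000
Under algebraic product:
  s OR q = a + b − a·b on (0.1200, 0.5500) = 0.6040
  q OR (s OR q) = a + b − a·b on (0.5500, 0.6040) = 0.8218
  → value = 0.8218
|1.0000 − 0.8218| = 0.178

0.178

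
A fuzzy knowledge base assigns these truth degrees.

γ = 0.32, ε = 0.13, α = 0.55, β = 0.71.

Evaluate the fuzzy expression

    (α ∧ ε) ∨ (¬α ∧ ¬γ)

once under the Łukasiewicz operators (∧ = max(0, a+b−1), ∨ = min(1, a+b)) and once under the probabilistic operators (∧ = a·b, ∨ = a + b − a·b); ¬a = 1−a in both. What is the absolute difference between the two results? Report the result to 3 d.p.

0.226

Under Łukasiewicz:
  α ∧ ε = max(0, a+b−1) on (0.55, 0.13) = 0.00
  ¬α = 1 − 0.55 = 0.45
  ¬γ = 1 − 0.32 = 0.68
  ¬α ∧ ¬γ = max(0, a+b−1) on (0.45, 0.68) = 0.13
  (α ∧ ε) ∨ (¬α ∧ ¬γ) = min(1, a+b) on (0.00, 0.13) = 0.13
  → value = 0.1300
Under probabilistic:
  α ∧ ε = a·b on (0.5500, 0.1300) = 0.0715
  ¬α = 1 − 0.5500 = 0.4500
  ¬γ = 1 − 0.3200 = 0.6800
  ¬α ∧ ¬γ = a·b on (0.4500, 0.6800) = 0.3060
  (α ∧ ε) ∨ (¬α ∧ ¬γ) = a + b − a·b on (0.0715, 0.3060) = 0.3556
  → value = 0.3556
|0.1300 − 0.3556| = 0.226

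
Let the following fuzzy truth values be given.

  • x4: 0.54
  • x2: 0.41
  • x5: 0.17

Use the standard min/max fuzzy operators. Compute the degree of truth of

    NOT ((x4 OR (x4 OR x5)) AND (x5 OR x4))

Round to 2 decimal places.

x4 OR x5 = max(a, b) on (0.54, 0.17) = 0.54
x4 OR (x4 OR x5) = max(a, b) on (0.54, 0.54) = 0.54
x5 OR x4 = max(a, b) on (0.17, 0.54) = 0.54
(x4 OR (x4 OR x5)) AND (x5 OR x4) = min(a, b) on (0.54, 0.54) = 0.54
NOT ((x4 OR (x4 OR x5)) AND (x5 OR x4)) = 1 − 0.54 = 0.46

0.46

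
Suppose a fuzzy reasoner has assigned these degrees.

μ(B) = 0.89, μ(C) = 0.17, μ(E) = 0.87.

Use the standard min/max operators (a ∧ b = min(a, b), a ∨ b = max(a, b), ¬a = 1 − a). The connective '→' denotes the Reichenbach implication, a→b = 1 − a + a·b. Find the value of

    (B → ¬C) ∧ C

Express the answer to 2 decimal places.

0.17

¬C = 1 − 0.17 = 0.83
B → ¬C  [Reichenbach: 1 − a + a·b] with a=0.89, b=0.83 → 0.85
(B → ¬C) ∧ C = min(a, b) on (0.85, 0.17) = 0.17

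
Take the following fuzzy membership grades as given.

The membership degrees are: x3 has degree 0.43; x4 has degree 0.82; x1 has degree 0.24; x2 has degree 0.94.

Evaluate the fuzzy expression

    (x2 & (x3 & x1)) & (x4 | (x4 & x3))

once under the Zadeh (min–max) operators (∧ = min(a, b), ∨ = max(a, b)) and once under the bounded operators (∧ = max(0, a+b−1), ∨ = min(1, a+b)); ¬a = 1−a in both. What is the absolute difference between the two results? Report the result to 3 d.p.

0.240

Under Zadeh (min–max):
  x3 & x1 = min(a, b) on (0.43, 0.24) = 0.24
  x2 & (x3 & x1) = min(a, b) on (0.94, 0.24) = 0.24
  x4 & x3 = min(a, b) on (0.82, 0.43) = 0.43
  x4 | (x4 & x3) = max(a, b) on (0.82, 0.43) = 0.82
  (x2 & (x3 & x1)) & (x4 | (x4 & x3)) = min(a, b) on (0.24, 0.82) = 0.24
  → value = 0.2400
Under bounded:
  x3 & x1 = max(0, a+b−1) on (0.43, 0.24) = 0.00
  x2 & (x3 & x1) = max(0, a+b−1) on (0.94, 0.00) = 0.00
  x4 & x3 = max(0, a+b−1) on (0.82, 0.43) = 0.25
  x4 | (x4 & x3) = min(1, a+b) on (0.82, 0.25) = 1.00
  (x2 & (x3 & x1)) & (x4 | (x4 & x3)) = max(0, a+b−1) on (0.00, 1.00) = 0.00
  → value = 0.0000
|0.2400 − 0.0000| = 0.240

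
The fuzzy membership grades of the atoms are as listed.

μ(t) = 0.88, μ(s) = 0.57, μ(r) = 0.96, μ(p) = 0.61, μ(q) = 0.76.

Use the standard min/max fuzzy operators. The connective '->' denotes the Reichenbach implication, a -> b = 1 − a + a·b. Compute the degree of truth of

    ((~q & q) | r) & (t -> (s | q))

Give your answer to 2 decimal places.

~q = 1 − 0.76 = 0.24
~q & q = min(a, b) on (0.24, 0.76) = 0.24
(~q & q) | r = max(a, b) on (0.24, 0.96) = 0.96
s | q = max(a, b) on (0.57, 0.76) = 0.76
t -> (s | q)  [Reichenbach: 1 − a + a·b] with a=0.88, b=0.76 → 0.79
((~q & q) | r) & (t -> (s | q)) = min(a, b) on (0.96, 0.79) = 0.79

0.79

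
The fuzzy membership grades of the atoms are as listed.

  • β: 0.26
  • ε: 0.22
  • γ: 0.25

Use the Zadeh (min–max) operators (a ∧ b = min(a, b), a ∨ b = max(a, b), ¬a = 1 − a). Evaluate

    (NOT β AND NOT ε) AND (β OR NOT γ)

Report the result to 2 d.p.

0.74

NOT β = 1 − 0.26 = 0.74
NOT ε = 1 − 0.22 = 0.78
NOT β AND NOT ε = min(a, b) on (0.74, 0.78) = 0.74
NOT γ = 1 − 0.25 = 0.75
β OR NOT γ = max(a, b) on (0.26, 0.75) = 0.75
(NOT β AND NOT ε) AND (β OR NOT γ) = min(a, b) on (0.74, 0.75) = 0.74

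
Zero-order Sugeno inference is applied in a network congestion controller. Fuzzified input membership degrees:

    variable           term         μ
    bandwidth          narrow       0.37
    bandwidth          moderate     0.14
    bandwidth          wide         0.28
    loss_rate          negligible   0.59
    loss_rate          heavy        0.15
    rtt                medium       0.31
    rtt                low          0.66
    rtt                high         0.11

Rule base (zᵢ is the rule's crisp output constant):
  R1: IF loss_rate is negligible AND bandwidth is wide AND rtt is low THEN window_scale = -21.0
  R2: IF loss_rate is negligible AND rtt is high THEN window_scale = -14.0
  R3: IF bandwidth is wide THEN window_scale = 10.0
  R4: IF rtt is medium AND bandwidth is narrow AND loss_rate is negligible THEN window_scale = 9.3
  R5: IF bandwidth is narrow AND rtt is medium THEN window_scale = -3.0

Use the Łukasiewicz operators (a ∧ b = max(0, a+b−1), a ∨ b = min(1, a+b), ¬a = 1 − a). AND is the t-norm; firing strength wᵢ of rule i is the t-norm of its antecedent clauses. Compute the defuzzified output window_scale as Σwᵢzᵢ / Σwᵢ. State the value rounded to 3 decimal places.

10.000

R1 (z=-21.0): negligible=0.59, wide=0.28, low=0.66; AND[max(0, a+b−1)] → w = 0.00
R2 (z=-14.0): negligible=0.59, high=0.11; AND[max(0, a+b−1)] → w = 0.00
R3 (z=10.0): wide=0.28 → w = 0.28
R4 (z=9.3): medium=0.31, narrow=0.37, negligible=0.59; AND[max(0, a+b−1)] → w = 0.00
R5 (z=-3.0): narrow=0.37, medium=0.31; AND[max(0, a+b−1)] → w = 0.00
Weighted average = (0.00·-21.0 + 0.00·-14.0 + 0.28·10.0 + 0.00·9.3 + 0.00·-3.0) / (0.00 + 0.00 + 0.28 + 0.00 + 0.00)
  = 2.8000 / 0.2800 = 10.000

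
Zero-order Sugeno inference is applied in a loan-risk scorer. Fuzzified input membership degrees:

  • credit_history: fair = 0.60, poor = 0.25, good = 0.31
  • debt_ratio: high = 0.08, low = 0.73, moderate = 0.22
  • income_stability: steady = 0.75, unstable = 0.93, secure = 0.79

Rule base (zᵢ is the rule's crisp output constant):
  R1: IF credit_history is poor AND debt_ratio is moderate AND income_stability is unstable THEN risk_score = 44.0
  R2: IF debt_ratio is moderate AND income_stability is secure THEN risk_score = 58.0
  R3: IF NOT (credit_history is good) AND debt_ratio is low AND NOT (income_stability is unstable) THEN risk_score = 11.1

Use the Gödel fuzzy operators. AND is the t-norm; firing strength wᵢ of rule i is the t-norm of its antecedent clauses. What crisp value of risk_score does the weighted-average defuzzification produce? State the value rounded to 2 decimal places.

R1 (z=44.0): poor=0.25, moderate=0.22, unstable=0.93; AND[min(a, b)] → w = 0.22
R2 (z=58.0): moderate=0.22, secure=0.79; AND[min(a, b)] → w = 0.22
R3 (z=11.1): ¬good=1−0.31=0.69, low=0.73, ¬unstable=1−0.93=0.07; AND[min(a, b)] → w = 0.07
Weighted average = (0.22·44.0 + 0.22·58.0 + 0.07·11.1) / (0.22 + 0.22 + 0.07)
  = 23.2170 / 0.5100 = 45.52

45.52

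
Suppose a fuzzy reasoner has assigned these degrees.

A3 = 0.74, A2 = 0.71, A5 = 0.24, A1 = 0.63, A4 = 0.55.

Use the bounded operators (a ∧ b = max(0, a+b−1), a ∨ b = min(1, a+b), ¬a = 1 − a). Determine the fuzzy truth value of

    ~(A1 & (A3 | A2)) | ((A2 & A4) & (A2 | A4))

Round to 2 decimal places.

0.63

A3 | A2 = min(1, a+b) on (0.74, 0.71) = 1.00
A1 & (A3 | A2) = max(0, a+b−1) on (0.63, 1.00) = 0.63
~(A1 & (A3 | A2)) = 1 − 0.63 = 0.37
A2 & A4 = max(0, a+b−1) on (0.71, 0.55) = 0.26
A2 | A4 = min(1, a+b) on (0.71, 0.55) = 1.00
(A2 & A4) & (A2 | A4) = max(0, a+b−1) on (0.26, 1.00) = 0.26
~(A1 & (A3 | A2)) | ((A2 & A4) & (A2 | A4)) = min(1, a+b) on (0.37, 0.26) = 0.63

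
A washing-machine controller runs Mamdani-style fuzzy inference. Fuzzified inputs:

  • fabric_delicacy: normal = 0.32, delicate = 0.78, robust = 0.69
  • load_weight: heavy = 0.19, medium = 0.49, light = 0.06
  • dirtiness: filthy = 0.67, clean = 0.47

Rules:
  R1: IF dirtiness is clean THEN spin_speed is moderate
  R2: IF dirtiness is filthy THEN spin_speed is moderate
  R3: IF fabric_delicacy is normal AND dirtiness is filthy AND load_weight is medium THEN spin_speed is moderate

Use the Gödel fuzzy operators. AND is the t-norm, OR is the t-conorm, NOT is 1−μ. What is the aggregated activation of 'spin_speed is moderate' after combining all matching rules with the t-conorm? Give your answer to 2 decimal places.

0.67

R1: clean=0.47 → w = 0.47
R2: filthy=0.67 → w = 0.67
R3: normal=0.32, filthy=0.67, medium=0.49; AND[min(a, b)] → w = 0.32
Rules with consequent 'moderate': {R1, R2, R3} → strengths 0.47, 0.67, 0.32
Aggregate via t-conorm [max(a, b)]: 0.67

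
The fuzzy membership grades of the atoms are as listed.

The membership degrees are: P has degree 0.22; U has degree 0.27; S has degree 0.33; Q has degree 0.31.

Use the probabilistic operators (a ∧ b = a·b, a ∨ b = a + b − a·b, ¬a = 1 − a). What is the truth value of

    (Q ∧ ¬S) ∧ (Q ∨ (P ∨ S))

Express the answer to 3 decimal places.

0.133

¬S = 1 − 0.3300 = 0.6700
Q ∧ ¬S = a·b on (0.3100, 0.6700) = 0.2077
P ∨ S = a + b − a·b on (0.2200, 0.3300) = 0.4774
Q ∨ (P ∨ S) = a + b − a·b on (0.3100, 0.4774) = 0.6394
(Q ∧ ¬S) ∧ (Q ∨ (P ∨ S)) = a·b on (0.2077, 0.6394) = 0.1328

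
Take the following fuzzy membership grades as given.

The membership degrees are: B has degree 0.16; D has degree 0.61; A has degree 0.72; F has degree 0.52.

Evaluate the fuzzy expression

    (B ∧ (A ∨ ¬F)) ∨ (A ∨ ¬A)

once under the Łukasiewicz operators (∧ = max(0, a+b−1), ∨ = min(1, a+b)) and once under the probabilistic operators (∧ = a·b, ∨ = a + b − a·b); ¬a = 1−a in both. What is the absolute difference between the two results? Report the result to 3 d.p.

Under Łukasiewicz:
  ¬F = 1 − 0.52 = 0.48
  A ∨ ¬F = min(1, a+b) on (0.72, 0.48) = 1.00
  B ∧ (A ∨ ¬F) = max(0, a+b−1) on (0.16, 1.00) = 0.16
  ¬A = 1 − 0.72 = 0.28
  A ∨ ¬A = min(1, a+b) on (0.72, 0.28) = 1.00
  (B ∧ (A ∨ ¬F)) ∨ (A ∨ ¬A) = min(1, a+b) on (0.16, 1.00) = 1.00
  → value = 1.0000
Under probabilistic:
  ¬F = 1 − 0.5200 = 0.4800
  A ∨ ¬F = a + b − a·b on (0.7200, 0.4800) = 0.8544
  B ∧ (A ∨ ¬F) = a·b on (0.1600, 0.8544) = 0.1367
  ¬A = 1 − 0.7200 = 0.2800
  A ∨ ¬A = a + b − a·b on (0.7200, 0.2800) = 0.7984
  (B ∧ (A ∨ ¬F)) ∨ (A ∨ ¬A) = a + b − a·b on (0.1367, 0.7984) = 0.8260
  → value = 0.8260
|1.0000 − 0.8260| = 0.174

0.174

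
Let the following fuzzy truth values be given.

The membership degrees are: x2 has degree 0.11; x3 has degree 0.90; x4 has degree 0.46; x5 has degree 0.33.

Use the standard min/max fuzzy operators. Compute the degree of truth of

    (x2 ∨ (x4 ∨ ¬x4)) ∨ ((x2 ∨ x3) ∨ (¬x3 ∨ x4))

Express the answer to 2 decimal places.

¬x4 = 1 − 0.46 = 0.54
x4 ∨ ¬x4 = max(a, b) on (0.46, 0.54) = 0.54
x2 ∨ (x4 ∨ ¬x4) = max(a, b) on (0.11, 0.54) = 0.54
x2 ∨ x3 = max(a, b) on (0.11, 0.90) = 0.90
¬x3 = 1 − 0.90 = 0.10
¬x3 ∨ x4 = max(a, b) on (0.10, 0.46) = 0.46
(x2 ∨ x3) ∨ (¬x3 ∨ x4) = max(a, b) on (0.90, 0.46) = 0.90
(x2 ∨ (x4 ∨ ¬x4)) ∨ ((x2 ∨ x3) ∨ (¬x3 ∨ x4)) = max(a, b) on (0.54, 0.90) = 0.90

0.90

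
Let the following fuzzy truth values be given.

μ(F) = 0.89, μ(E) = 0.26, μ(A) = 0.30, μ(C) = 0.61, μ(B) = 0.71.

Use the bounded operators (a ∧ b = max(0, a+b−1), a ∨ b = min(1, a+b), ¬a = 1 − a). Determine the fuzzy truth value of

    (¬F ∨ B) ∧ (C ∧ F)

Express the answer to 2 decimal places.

0.32

¬F = 1 − 0.89 = 0.11
¬F ∨ B = min(1, a+b) on (0.11, 0.71) = 0.82
C ∧ F = max(0, a+b−1) on (0.61, 0.89) = 0.50
(¬F ∨ B) ∧ (C ∧ F) = max(0, a+b−1) on (0.82, 0.50) = 0.32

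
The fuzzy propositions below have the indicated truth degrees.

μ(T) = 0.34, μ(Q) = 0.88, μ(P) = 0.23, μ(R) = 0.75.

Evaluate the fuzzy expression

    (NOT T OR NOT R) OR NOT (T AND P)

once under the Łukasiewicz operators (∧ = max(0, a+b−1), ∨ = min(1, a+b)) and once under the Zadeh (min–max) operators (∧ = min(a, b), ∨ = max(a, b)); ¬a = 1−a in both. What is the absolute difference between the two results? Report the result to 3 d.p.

0.230

Under Łukasiewicz:
  NOT T = 1 − 0.34 = 0.66
  NOT R = 1 − 0.75 = 0.25
  NOT T OR NOT R = min(1, a+b) on (0.66, 0.25) = 0.91
  T AND P = max(0, a+b−1) on (0.34, 0.23) = 0.00
  NOT (T AND P) = 1 − 0.00 = 1.00
  (NOT T OR NOT R) OR NOT (T AND P) = min(1, a+b) on (0.91, 1.00) = 1.00
  → value = 1.0000
Under Zadeh (min–max):
  NOT T = 1 − 0.34 = 0.66
  NOT R = 1 − 0.75 = 0.25
  NOT T OR NOT R = max(a, b) on (0.66, 0.25) = 0.66
  T AND P = min(a, b) on (0.34, 0.23) = 0.23
  NOT (T AND P) = 1 − 0.23 = 0.77
  (NOT T OR NOT R) OR NOT (T AND P) = max(a, b) on (0.66, 0.77) = 0.77
  → value = 0.7700
|1.0000 − 0.7700| = 0.230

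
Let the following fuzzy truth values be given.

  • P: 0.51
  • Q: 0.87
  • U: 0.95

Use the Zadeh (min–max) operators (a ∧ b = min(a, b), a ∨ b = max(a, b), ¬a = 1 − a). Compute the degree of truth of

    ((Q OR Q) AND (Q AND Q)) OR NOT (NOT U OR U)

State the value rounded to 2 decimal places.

0.87

Q OR Q = max(a, b) on (0.87, 0.87) = 0.87
Q AND Q = min(a, b) on (0.87, 0.87) = 0.87
(Q OR Q) AND (Q AND Q) = min(a, b) on (0.87, 0.87) = 0.87
NOT U = 1 − 0.95 = 0.05
NOT U OR U = max(a, b) on (0.05, 0.95) = 0.95
NOT (NOT U OR U) = 1 − 0.95 = 0.05
((Q OR Q) AND (Q AND Q)) OR NOT (NOT U OR U) = max(a, b) on (0.87, 0.05) = 0.87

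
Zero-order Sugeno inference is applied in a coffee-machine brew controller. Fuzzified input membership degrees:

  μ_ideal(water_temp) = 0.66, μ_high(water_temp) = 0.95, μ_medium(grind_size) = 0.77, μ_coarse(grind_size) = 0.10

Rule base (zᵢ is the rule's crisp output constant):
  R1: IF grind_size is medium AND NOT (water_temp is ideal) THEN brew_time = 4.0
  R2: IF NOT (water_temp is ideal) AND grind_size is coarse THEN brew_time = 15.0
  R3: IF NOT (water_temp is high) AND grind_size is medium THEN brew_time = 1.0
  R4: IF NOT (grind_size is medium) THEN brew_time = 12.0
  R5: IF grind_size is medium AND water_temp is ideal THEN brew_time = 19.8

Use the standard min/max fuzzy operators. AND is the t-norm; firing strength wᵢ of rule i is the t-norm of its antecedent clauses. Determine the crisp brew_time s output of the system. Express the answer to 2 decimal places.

R1 (z=4.0): medium=0.77, ¬ideal=1−0.66=0.34; AND[min(a, b)] → w = 0.34
R2 (z=15.0): ¬ideal=1−0.66=0.34, coarse=0.10; AND[min(a, b)] → w = 0.10
R3 (z=1.0): ¬high=1−0.95=0.05, medium=0.77; AND[min(a, b)] → w = 0.05
R4 (z=12.0): ¬medium=1−0.77=0.23 → w = 0.23
R5 (z=19.8): medium=0.77, ideal=0.66; AND[min(a, b)] → w = 0.66
Weighted average = (0.34·4.0 + 0.10·15.0 + 0.05·1.0 + 0.23·12.0 + 0.66·19.8) / (0.34 + 0.10 + 0.05 + 0.23 + 0.66)
  = 18.7380 / 1.3800 = 13.58

13.58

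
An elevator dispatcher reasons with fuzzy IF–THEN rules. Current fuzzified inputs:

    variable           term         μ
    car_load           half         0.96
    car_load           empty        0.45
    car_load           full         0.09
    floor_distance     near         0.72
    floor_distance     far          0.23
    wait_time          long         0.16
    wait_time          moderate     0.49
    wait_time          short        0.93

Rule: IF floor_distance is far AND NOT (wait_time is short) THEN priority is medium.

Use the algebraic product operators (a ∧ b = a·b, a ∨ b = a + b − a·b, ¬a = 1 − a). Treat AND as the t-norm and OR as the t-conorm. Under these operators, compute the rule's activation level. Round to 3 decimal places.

0.016

firing strength: far=0.23, ¬short=1−0.93=0.07; AND[a·b] → w = 0.0161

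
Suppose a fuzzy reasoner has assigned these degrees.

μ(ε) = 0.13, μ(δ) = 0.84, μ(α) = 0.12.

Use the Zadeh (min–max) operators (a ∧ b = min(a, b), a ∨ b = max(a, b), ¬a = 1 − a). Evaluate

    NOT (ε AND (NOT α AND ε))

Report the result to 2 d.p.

NOT α = 1 − 0.12 = 0.88
NOT α AND ε = min(a, b) on (0.88, 0.13) = 0.13
ε AND (NOT α AND ε) = min(a, b) on (0.13, 0.13) = 0.13
NOT (ε AND (NOT α AND ε)) = 1 − 0.13 = 0.87

0.87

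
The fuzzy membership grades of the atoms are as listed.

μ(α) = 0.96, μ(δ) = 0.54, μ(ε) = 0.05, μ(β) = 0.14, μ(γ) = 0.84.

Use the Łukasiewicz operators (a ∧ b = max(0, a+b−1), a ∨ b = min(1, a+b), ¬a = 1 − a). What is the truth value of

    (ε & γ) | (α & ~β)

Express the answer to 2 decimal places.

0.82

ε & γ = max(0, a+b−1) on (0.05, 0.84) = 0.00
~β = 1 − 0.14 = 0.86
α & ~β = max(0, a+b−1) on (0.96, 0.86) = 0.82
(ε & γ) | (α & ~β) = min(1, a+b) on (0.00, 0.82) = 0.82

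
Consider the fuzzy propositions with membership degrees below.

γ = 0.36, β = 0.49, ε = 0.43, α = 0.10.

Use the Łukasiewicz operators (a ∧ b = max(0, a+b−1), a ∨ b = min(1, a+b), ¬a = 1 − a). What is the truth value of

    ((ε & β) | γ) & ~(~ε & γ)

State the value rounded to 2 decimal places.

0.36

ε & β = max(0, a+b−1) on (0.43, 0.49) = 0.00
(ε & β) | γ = min(1, a+b) on (0.00, 0.36) = 0.36
~ε = 1 − 0.43 = 0.57
~ε & γ = max(0, a+b−1) on (0.57, 0.36) = 0.00
~(~ε & γ) = 1 − 0.00 = 1.00
((ε & β) | γ) & ~(~ε & γ) = max(0, a+b−1) on (0.36, 1.00) = 0.36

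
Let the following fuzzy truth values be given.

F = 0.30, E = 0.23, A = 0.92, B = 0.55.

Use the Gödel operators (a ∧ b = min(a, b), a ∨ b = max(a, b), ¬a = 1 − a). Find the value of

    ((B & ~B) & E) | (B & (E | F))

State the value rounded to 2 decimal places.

0.30

~B = 1 − 0.55 = 0.45
B & ~B = min(a, b) on (0.55, 0.45) = 0.45
(B & ~B) & E = min(a, b) on (0.45, 0.23) = 0.23
E | F = max(a, b) on (0.23, 0.30) = 0.30
B & (E | F) = min(a, b) on (0.55, 0.30) = 0.30
((B & ~B) & E) | (B & (E | F)) = max(a, b) on (0.23, 0.30) = 0.30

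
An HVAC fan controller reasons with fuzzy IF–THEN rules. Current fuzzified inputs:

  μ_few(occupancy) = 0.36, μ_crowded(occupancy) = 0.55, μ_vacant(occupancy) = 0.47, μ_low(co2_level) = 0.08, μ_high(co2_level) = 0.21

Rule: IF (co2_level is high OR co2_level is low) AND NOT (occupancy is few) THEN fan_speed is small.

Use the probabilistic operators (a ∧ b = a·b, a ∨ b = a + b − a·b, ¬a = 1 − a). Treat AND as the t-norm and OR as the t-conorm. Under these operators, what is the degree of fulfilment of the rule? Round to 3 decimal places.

firing strength: (high=0.21 OR low=0.08) = 0.2732; AND[a·b] with ¬few=1−0.36=0.64 → w = 0.1748

0.175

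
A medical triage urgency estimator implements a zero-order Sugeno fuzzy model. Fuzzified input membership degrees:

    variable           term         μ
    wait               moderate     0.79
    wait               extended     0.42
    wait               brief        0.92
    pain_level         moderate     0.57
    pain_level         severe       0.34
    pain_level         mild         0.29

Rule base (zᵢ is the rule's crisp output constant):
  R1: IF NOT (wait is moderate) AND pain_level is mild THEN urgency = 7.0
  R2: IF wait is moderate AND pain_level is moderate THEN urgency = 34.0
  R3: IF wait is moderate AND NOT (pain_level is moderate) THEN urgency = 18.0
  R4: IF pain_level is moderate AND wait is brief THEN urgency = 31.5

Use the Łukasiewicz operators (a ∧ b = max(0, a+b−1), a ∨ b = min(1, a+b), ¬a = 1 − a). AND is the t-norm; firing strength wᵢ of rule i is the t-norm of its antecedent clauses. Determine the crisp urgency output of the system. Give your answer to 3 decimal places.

29.565

R1 (z=7.0): ¬moderate=1−0.79=0.21, mild=0.29; AND[max(0, a+b−1)] → w = 0.00
R2 (z=34.0): moderate=0.79, moderate=0.57; AND[max(0, a+b−1)] → w = 0.36
R3 (z=18.0): moderate=0.79, ¬moderate=1−0.57=0.43; AND[max(0, a+b−1)] → w = 0.22
R4 (z=31.5): moderate=0.57, brief=0.92; AND[max(0, a+b−1)] → w = 0.49
Weighted average = (0.00·7.0 + 0.36·34.0 + 0.22·18.0 + 0.49·31.5) / (0.00 + 0.36 + 0.22 + 0.49)
  = 31.6350 / 1.0700 = 29.565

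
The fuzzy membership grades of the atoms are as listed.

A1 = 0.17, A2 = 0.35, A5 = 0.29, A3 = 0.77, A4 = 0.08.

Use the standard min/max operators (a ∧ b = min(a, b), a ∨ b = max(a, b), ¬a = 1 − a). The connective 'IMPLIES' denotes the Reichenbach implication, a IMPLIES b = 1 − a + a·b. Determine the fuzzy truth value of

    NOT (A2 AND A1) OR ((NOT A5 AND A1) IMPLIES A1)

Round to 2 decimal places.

A2 AND A1 = min(a, b) on (0.35, 0.17) = 0.17
NOT (A2 AND A1) = 1 − 0.17 = 0.83
NOT A5 = 1 − 0.29 = 0.71
NOT A5 AND A1 = min(a, b) on (0.71, 0.17) = 0.17
(NOT A5 AND A1) IMPLIES A1  [Reichenbach: 1 − a + a·b] with a=0.17, b=0.17 → 0.86
NOT (A2 AND A1) OR ((NOT A5 AND A1) IMPLIES A1) = max(a, b) on (0.83, 0.86) = 0.86

0.86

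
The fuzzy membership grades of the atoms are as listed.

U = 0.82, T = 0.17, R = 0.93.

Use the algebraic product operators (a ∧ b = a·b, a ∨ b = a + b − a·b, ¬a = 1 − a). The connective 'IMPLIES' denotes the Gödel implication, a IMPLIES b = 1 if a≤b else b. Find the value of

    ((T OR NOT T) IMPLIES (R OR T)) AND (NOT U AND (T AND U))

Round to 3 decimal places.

NOT T = 1 − 0.1700 = 0.8300
T OR NOT T = a + b − a·b on (0.1700, 0.8300) = 0.8589
R OR T = a + b − a·b on (0.9300, 0.1700) = 0.9419
(T OR NOT T) IMPLIES (R OR T)  [Gödel: 1 if a≤b else b] with a=0.8589, b=0.9419 → 1.0000
NOT U = 1 − 0.8200 = 0.1800
T AND U = a·b on (0.1700, 0.8200) = 0.1394
NOT U AND (T AND U) = a·b on (0.1800, 0.1394) = 0.0251
((T OR NOT T) IMPLIES (R OR T)) AND (NOT U AND (T AND U)) = a·b on (1.0000, 0.0251) = 0.0251

0.025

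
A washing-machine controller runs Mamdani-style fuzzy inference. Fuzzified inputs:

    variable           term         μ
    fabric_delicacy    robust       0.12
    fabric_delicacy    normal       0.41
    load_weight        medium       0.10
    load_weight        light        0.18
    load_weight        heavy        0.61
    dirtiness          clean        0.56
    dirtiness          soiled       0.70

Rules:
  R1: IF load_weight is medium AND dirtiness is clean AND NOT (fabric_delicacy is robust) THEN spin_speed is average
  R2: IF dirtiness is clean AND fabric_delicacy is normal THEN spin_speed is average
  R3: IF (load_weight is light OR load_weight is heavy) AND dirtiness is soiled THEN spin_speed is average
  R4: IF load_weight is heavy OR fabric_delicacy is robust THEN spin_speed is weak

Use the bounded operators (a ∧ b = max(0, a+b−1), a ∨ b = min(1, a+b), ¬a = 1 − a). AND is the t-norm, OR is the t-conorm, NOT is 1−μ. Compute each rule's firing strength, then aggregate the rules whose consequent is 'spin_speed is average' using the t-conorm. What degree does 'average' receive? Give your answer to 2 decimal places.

0.49

R1: medium=0.10, clean=0.56, ¬robust=1−0.12=0.88; AND[max(0, a+b−1)] → w = 0.00
R2: clean=0.56, normal=0.41; AND[max(0, a+b−1)] → w = 0.00
R3: (light=0.18 OR heavy=0.61) = 0.79; AND[max(0, a+b−1)] with soiled=0.70 → w = 0.49
R4: heavy=0.61, robust=0.12; OR[min(1, a+b)] → w = 0.73
Rules with consequent 'average': {R1, R2, R3} → strengths 0.00, 0.00, 0.49
Aggregate via t-conorm [min(1, a+b)]: 0.49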